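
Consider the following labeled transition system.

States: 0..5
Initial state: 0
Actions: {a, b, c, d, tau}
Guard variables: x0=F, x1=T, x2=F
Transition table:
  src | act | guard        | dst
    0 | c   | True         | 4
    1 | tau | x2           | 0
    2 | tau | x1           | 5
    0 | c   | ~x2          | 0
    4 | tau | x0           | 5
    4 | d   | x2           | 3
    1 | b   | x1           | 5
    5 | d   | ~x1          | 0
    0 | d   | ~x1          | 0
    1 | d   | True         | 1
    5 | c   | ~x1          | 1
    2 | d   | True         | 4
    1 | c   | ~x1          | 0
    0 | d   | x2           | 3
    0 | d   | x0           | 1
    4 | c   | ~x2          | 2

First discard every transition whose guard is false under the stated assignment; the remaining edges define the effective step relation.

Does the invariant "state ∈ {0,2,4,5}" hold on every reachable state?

Answer: INVARIANT HOLDS

Trace:
Inv-set: {0,2,4,5}
Reachable = {0,2,4,5}
  0: safe
  2: safe
  4: safe
  5: safe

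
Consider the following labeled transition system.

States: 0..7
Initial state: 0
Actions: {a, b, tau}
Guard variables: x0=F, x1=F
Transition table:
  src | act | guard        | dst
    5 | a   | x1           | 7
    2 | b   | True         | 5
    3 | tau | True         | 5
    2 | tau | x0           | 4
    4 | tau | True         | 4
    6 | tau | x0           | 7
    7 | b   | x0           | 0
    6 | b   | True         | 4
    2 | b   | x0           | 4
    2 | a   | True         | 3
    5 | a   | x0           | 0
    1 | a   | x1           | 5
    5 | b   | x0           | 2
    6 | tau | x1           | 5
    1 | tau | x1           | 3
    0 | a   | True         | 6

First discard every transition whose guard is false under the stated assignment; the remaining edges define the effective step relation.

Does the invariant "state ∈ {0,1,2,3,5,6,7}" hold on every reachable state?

Allowed set {0,1,2,3,5,6,7}
R = {0,4,6}
  0: ok
  4: ✗ unsafe
  6: ok
reach 4 via a·b — violates

Answer: INVARIANT VIOLATED at state 4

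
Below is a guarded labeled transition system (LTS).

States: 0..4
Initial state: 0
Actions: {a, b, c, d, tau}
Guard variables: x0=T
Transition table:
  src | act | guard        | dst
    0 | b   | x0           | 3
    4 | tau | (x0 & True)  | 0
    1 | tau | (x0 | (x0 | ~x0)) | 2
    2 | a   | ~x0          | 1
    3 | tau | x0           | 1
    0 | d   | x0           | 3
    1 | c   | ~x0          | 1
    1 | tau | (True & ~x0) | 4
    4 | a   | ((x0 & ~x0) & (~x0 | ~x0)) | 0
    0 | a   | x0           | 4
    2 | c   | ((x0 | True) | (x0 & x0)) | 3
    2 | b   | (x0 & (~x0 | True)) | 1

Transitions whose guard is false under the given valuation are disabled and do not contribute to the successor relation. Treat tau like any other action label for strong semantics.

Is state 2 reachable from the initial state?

Answer: REACHABLE

Analysis:
8 transition(s) survive guard evaluation.
L0 = {0}
L1 = {3,4}  total {0,3,4}
L2 = {1}  total {0,1,3,4}
L3 = {2}  total {0,1,2,3,4}
Reachable = {0,1,2,3,4}
Path to 2: b·tau·tau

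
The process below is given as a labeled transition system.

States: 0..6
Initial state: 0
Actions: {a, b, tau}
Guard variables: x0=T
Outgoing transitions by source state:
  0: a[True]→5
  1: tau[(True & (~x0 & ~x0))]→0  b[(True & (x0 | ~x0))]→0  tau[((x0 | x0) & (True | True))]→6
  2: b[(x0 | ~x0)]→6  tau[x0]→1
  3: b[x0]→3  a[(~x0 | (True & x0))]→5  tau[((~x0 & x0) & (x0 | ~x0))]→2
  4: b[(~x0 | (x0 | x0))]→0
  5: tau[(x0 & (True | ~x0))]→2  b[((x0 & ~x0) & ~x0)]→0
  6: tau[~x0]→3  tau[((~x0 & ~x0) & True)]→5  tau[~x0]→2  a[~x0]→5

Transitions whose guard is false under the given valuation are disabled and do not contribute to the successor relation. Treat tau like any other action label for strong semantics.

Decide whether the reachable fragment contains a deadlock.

Reachable = {0,1,2,5,6}
  0: a→5  [deg 1]
  1: b→0  tau→6  [deg 2]
  2: b→6  tau→1  [deg 2]
  5: tau→2  [deg 1]
  6: ∅  [deadlock]
Path to 6: a·tau·b

Answer: DEADLOCK at state 6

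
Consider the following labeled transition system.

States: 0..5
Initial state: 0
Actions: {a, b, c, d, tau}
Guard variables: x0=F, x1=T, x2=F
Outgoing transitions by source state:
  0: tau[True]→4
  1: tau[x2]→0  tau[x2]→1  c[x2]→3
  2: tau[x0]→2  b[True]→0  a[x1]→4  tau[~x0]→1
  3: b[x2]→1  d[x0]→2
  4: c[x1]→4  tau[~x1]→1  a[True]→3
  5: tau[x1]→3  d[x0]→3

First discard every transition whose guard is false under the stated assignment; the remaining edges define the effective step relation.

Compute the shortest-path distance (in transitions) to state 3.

BFS to 3:
  Layer 0: {0}
  Layer 1: {4}
  Layer 2: {3}
3 enters at depth 2; path tau·a

Answer: 2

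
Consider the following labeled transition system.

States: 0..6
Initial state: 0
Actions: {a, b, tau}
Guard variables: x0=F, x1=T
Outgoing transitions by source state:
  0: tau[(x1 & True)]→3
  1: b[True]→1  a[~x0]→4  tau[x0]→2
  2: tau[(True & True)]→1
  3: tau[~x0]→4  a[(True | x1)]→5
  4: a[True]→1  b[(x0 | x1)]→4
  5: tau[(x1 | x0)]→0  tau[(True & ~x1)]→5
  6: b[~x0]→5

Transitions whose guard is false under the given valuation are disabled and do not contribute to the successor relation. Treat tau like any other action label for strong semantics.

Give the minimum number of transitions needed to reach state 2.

BFS to 2:
  L0 = {0}
  L1 = {3}
  L2 = {4,5}
  L3 = {1}
2 never appears.

Answer: UNREACHABLE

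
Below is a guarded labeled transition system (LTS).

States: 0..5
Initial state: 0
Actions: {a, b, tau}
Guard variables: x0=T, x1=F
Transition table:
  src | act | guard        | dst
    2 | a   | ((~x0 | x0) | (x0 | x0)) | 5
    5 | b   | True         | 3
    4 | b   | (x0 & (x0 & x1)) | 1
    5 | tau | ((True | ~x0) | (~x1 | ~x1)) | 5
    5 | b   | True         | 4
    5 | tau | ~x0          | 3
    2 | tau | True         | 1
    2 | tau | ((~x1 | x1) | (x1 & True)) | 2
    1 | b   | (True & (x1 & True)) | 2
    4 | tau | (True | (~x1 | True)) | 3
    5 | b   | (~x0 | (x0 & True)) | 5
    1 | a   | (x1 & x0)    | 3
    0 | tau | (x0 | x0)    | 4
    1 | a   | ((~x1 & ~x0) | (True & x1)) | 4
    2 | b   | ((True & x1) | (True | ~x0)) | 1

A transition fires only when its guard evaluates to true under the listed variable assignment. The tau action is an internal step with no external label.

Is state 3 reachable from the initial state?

After dropping false guards: 10 live edges.
Layer 0: {0}
Layer 1: {4}  total {0,4}
Layer 2: {3}  total {0,3,4}
Reach set: {0,3,4}
trace reaching 3: tau·tau

Answer: REACHABLE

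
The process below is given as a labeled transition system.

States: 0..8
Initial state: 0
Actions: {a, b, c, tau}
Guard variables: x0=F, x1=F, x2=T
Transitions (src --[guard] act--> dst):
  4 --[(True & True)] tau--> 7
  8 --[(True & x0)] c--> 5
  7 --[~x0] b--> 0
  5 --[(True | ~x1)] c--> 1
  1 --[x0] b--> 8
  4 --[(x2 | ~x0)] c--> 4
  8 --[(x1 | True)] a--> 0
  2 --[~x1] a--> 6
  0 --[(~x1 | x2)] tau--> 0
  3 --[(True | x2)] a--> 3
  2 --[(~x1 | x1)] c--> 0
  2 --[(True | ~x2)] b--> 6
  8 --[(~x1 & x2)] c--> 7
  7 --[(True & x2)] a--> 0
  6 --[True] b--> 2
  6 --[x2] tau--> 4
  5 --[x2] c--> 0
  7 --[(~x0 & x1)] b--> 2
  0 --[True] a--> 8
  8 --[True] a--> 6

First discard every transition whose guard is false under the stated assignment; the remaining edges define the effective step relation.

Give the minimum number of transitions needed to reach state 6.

Answer: 2

Working:
BFS to 6:
  Layer 0: {0}
  Layer 1: {8}
  Layer 2: {6,7}
first hit 6 at d=2 via a·a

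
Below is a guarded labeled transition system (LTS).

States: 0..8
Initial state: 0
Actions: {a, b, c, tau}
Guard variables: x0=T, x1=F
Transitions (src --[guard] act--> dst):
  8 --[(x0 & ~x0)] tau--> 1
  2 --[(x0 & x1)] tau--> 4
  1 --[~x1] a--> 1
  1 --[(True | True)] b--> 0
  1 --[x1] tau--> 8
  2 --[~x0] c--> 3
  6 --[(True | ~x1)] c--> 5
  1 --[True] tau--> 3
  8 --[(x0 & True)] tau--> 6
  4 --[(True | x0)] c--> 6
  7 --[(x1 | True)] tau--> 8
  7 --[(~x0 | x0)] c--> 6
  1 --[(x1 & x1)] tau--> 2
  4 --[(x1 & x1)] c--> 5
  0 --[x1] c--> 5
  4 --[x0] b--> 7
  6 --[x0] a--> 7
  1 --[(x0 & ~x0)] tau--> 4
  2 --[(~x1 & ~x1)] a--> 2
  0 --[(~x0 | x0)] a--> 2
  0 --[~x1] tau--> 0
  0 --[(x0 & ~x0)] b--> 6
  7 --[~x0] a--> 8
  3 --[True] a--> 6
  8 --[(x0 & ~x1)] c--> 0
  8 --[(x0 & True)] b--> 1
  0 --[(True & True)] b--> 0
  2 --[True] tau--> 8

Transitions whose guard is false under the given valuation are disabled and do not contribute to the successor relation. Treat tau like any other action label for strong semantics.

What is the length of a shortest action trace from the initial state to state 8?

Answer: 2

Trace:
Breadth-first toward 8:
  depth 0: {0}
  depth 1: {2}
  depth 2: {8}
8 enters at depth 2; path a·tau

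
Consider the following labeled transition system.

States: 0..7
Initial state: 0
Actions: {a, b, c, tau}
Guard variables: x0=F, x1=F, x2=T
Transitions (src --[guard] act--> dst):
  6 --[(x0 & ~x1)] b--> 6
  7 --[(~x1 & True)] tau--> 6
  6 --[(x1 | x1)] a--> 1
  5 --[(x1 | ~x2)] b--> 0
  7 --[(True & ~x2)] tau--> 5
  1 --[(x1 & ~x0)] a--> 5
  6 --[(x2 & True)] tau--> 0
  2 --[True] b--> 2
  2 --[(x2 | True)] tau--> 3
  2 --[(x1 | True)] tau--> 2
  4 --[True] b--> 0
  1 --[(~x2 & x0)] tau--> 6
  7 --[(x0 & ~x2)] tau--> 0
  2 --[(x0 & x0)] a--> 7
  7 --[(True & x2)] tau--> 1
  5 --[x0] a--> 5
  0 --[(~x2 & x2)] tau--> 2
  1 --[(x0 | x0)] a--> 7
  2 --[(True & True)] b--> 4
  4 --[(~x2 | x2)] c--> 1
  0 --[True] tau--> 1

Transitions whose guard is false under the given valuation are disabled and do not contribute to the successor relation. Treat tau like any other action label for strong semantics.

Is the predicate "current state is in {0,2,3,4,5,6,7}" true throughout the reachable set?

Answer: INVARIANT VIOLATED at state 1

Trace:
Inv-set: {0,2,3,4,5,6,7}
Reachable = {0,1}
  0: safe
  1: VIOLATES
reach 1 via tau — violates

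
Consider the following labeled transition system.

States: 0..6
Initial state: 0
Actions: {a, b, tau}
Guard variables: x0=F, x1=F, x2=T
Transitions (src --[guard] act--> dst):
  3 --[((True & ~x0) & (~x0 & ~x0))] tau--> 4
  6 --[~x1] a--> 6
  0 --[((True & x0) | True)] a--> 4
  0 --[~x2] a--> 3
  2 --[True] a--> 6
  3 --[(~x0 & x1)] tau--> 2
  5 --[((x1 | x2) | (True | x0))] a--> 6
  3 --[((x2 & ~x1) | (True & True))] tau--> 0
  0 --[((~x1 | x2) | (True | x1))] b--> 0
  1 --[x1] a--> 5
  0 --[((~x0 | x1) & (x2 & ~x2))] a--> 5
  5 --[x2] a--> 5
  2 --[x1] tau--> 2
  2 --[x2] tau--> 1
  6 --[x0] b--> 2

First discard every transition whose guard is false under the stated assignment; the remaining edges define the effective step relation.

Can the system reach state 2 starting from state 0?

After dropping false guards: 9 live edges.
depth 0: {0}
depth 1: {4}  cumulative {0,4}
R = {0,4}

Answer: UNREACHABLE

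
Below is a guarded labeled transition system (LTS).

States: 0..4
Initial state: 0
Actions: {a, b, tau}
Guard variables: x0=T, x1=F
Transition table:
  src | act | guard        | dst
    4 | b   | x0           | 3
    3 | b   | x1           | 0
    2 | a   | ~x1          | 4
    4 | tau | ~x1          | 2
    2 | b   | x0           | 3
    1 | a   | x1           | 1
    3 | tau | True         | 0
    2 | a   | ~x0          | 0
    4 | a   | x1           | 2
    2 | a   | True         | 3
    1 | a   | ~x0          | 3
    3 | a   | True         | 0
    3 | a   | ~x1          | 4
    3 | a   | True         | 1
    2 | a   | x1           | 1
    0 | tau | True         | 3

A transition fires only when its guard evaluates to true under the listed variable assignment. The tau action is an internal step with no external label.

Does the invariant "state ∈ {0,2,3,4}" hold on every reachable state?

Answer: INVARIANT VIOLATED at state 1

Trace:
Safe = {0,2,3,4}
Reach set: {0,1,2,3,4}
  0: ✓
  1: ✗ unsafe
  2: ✓
  3: ✓
  4: ✓
counterexample path to 1: tau·a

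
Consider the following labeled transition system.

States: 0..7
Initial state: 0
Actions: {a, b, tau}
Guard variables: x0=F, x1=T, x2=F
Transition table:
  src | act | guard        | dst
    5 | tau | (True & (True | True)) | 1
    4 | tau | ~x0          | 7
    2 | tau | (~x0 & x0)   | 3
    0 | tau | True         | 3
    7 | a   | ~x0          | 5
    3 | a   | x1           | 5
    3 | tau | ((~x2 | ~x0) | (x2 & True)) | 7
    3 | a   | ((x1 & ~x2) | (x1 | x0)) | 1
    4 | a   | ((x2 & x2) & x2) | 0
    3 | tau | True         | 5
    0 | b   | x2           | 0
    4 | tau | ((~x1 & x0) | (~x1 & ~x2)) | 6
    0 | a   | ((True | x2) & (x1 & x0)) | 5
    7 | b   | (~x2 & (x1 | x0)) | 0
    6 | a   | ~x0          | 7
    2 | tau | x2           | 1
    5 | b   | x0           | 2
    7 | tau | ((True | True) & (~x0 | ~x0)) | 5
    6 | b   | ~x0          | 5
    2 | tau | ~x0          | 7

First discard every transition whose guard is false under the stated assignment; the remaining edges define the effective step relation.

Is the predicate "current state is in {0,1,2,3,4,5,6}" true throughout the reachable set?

Inv-set: {0,1,2,3,4,5,6}
Reachable = {0,1,3,5,7}
  0: ok
  1: ok
  3: ok
  5: ok
  7: ✗ unsafe
reach 7 via tau·tau — violates

Answer: INVARIANT VIOLATED at state 7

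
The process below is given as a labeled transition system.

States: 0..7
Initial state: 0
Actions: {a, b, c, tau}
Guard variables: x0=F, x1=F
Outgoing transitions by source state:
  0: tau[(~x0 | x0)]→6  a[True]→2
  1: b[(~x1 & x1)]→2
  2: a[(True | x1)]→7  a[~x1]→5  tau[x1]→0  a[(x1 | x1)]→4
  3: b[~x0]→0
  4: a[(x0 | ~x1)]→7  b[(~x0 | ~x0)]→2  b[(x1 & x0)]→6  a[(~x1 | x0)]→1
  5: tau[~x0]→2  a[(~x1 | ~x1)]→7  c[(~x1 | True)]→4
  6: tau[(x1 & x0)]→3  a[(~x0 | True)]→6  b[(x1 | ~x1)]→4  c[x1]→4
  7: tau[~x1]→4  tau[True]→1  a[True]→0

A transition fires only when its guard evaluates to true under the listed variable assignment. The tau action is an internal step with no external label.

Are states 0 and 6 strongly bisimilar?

Answer: NOT BISIMILAR

Trace:
Refine partition for ~:
  P[0] = {{0,1,2,3,4,5,6,7}}
  P[1] = {{0,7},{1},{2},{3},{4,6},{5}}
  P[2] = {{0},{1},{2},{3},{4},{5},{6},{7}}
8 equivalence class(es) (converged in 3)
[0]={0}  [6]={6}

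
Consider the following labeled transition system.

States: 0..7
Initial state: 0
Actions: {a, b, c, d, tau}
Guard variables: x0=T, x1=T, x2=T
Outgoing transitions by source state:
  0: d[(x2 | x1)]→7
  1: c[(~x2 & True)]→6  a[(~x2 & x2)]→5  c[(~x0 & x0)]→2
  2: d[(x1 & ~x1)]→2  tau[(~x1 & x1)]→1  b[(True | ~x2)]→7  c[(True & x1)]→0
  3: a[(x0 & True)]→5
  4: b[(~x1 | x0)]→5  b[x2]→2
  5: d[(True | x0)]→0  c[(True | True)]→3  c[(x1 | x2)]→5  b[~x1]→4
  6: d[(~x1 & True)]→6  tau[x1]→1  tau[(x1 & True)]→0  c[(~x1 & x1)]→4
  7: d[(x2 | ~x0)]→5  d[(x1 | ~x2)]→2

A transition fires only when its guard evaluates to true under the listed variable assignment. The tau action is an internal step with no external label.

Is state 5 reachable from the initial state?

Answer: REACHABLE

Working:
13 transition(s) survive guard evaluation.
depth 0: {0}
depth 1: {7}  cumulative {0,7}
depth 2: {2,5}  cumulative {0,2,5,7}
depth 3: {3}  cumulative {0,2,3,5,7}
R = {0,2,3,5,7}
trace reaching 5: d·d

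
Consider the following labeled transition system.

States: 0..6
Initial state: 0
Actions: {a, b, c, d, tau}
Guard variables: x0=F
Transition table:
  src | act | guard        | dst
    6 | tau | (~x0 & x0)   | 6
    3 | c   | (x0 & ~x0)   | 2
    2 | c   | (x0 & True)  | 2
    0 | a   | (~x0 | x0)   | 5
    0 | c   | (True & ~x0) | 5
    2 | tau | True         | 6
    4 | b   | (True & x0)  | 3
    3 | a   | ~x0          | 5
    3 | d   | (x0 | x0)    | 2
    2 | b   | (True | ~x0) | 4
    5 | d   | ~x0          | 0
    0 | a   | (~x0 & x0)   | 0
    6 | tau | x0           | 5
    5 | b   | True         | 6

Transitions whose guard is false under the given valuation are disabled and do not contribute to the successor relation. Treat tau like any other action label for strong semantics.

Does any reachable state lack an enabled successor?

Reach set: {0,5,6}
  0: a→5  c→5  [deg 2]
  5: b→6  d→0  [deg 2]
  6: ∅  [STUCK]
Path to 6: a·b

Answer: DEADLOCK at state 6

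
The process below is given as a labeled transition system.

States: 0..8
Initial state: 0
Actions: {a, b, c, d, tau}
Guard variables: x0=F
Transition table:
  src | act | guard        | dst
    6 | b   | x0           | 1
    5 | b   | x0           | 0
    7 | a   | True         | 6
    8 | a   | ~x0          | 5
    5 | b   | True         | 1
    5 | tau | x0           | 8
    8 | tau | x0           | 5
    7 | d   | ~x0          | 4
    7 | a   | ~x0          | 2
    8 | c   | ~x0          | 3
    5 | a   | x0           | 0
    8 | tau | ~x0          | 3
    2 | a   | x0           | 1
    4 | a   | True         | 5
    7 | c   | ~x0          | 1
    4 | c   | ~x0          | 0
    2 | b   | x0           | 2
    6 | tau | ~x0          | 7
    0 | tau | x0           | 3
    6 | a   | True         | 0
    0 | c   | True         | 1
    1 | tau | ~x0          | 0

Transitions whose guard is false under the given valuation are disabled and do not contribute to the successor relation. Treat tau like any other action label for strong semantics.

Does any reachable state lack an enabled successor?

Reach set: {0,1}
  0: c→1  [1 out]
  1: tau→0  [1 out]

Answer: DEADLOCK-FREE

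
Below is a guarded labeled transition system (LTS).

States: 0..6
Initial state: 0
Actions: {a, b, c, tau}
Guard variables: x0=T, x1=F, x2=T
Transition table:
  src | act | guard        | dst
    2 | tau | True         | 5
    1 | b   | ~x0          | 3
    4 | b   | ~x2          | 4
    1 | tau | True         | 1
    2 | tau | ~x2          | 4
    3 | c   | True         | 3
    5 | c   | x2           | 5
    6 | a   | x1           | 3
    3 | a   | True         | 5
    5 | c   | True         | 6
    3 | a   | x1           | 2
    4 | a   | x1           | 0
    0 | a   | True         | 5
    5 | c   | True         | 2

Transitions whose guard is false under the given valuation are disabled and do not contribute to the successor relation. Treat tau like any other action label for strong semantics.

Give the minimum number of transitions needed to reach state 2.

Breadth-first toward 2:
  Layer 0: {0}
  Layer 1: {5}
  Layer 2: {2,6}
first hit 2 at d=2 via a·c

Answer: 2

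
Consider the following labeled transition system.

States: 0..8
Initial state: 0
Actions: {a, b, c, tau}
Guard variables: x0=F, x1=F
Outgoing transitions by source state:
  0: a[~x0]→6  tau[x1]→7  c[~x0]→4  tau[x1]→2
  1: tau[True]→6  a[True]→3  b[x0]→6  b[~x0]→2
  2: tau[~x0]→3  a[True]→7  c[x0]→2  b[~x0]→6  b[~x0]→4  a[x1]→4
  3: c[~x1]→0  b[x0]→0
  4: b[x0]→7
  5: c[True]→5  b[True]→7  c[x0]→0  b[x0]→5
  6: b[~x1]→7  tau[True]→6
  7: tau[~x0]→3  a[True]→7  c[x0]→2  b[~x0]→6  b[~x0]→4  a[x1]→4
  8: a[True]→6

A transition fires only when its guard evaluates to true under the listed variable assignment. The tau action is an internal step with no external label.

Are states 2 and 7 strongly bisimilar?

Refine partition for ~:
  round 0: {{0,1,2,3,4,5,6,7,8}}
  round 1: {{0},{1,2,7},{3},{4},{5},{6},{8}}
  round 2: {{0},{1},{2,7},{3},{4},{5},{6},{8}}
8 equivalence class(es) (converged in 3)
[2]={2,7}  [7]={2,7}

Answer: BISIMILAR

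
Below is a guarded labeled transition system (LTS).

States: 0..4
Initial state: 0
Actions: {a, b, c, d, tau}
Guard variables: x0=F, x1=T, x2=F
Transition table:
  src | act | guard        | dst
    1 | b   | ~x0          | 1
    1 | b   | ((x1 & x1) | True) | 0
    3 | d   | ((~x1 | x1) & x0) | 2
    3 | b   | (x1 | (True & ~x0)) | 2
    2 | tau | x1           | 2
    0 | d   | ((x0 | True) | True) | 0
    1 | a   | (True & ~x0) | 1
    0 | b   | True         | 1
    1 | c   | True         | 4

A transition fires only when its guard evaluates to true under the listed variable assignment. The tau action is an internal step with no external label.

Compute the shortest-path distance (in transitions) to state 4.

Answer: 2

Trace:
BFS to 4:
  depth 0: {0}
  depth 1: {1}
  depth 2: {4}
4 enters at depth 2; path b·c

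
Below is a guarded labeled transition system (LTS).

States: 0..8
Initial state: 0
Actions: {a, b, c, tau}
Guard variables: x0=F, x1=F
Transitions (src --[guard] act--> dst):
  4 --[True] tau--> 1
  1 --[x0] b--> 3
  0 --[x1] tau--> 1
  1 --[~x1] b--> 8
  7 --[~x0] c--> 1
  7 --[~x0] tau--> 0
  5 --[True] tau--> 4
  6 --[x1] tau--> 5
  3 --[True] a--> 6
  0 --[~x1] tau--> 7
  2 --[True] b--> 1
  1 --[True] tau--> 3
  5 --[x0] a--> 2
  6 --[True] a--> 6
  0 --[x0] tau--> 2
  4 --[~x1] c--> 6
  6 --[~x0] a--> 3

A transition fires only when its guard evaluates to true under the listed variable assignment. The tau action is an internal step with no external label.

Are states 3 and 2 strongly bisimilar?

Refine partition for ~:
  round 0: {{0,1,2,3,4,5,6,7,8}}
  round 1: {{0,5},{1},{2},{3,6},{4,7},{8}}
  round 2: {{0,5},{1},{2},{3,6},{4},{7},{8}}
  round 3: {{0},{1},{2},{3,6},{4},{5},{7},{8}}
Fixed point at round 4; 8 class(es).
[3]={3,6}  [2]={2}

Answer: NOT BISIMILAR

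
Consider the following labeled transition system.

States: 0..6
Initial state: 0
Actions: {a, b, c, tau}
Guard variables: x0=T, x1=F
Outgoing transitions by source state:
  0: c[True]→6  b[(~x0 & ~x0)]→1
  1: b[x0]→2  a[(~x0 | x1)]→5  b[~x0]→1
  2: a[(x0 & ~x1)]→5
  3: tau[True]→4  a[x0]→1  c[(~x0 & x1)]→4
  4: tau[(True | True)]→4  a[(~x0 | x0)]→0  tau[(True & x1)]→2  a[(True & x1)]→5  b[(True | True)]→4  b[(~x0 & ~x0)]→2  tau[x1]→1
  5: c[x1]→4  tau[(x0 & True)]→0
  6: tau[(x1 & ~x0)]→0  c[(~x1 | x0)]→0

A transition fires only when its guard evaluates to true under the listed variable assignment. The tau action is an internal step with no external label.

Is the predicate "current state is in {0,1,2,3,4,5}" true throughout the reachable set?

Answer: INVARIANT VIOLATED at state 6

Trace:
Inv-set: {0,1,2,3,4,5}
Reach set: {0,6}
  0: safe
  6: ✗ unsafe
witness against invariant: c → 6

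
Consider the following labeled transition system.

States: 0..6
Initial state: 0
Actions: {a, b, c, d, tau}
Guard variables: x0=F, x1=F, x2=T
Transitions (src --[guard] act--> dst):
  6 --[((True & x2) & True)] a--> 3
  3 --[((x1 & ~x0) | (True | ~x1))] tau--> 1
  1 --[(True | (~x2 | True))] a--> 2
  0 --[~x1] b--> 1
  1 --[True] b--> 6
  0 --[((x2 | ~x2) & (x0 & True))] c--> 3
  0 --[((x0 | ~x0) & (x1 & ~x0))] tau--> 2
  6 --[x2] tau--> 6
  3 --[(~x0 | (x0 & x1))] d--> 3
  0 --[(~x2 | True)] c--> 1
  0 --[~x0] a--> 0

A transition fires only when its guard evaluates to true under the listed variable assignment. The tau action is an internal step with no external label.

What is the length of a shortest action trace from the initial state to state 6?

Answer: 2

Trace:
Layered search for 6:
  L0 = {0}
  L1 = {1}
  L2 = {2,6}
6 enters at depth 2; path b·b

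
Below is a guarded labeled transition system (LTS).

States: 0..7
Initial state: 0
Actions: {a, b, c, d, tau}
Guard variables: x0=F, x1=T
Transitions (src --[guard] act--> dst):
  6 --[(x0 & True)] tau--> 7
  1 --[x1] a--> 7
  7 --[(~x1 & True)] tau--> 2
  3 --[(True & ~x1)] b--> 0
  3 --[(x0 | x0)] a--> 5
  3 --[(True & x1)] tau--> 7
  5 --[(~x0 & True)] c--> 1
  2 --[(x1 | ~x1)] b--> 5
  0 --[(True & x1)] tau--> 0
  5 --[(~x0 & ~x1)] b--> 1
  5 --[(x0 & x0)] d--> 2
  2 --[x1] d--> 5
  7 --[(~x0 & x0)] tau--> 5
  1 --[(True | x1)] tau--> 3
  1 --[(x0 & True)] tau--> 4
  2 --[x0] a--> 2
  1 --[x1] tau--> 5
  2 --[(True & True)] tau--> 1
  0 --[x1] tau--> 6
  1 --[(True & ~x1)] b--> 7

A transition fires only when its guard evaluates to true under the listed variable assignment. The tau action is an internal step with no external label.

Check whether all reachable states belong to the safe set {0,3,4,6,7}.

Inv-set: {0,3,4,6,7}
R = {0,6}
  0: ✓
  6: ✓

Answer: INVARIANT HOLDS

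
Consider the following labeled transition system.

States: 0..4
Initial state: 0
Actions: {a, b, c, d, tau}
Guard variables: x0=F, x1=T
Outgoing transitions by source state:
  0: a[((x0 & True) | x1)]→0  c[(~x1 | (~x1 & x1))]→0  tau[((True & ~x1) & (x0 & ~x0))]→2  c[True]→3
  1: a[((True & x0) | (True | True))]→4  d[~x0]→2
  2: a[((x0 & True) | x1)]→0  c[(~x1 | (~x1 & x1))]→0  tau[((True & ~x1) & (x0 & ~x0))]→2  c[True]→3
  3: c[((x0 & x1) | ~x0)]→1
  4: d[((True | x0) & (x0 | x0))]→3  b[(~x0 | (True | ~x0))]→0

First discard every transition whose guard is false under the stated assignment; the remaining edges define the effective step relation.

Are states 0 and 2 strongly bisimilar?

Answer: BISIMILAR

Analysis:
Bisimulation quotient by refinement:
  round 0: {{0,1,2,3,4}}
  round 1: {{0,2},{1},{3},{4}}
Fixed point at round 2; 4 class(es).
[0]={0,2}  [2]={0,2}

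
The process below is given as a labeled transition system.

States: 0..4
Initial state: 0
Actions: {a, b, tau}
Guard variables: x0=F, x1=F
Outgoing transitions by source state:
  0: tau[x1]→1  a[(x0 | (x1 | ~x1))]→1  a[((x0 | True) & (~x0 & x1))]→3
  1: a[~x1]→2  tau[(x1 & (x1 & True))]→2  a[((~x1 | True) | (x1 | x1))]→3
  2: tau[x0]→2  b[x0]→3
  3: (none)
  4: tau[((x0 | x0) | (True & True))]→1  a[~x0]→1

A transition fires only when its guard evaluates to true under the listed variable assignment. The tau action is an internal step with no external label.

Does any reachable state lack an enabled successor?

Reachable = {0,1,2,3}
  0: a→1  [1 out]
  1: a→2  a→3  [2 out]
  2: ∅  [STUCK]
  3: ∅  [STUCK]
trace reaching 2: a·a

Answer: DEADLOCK at state 2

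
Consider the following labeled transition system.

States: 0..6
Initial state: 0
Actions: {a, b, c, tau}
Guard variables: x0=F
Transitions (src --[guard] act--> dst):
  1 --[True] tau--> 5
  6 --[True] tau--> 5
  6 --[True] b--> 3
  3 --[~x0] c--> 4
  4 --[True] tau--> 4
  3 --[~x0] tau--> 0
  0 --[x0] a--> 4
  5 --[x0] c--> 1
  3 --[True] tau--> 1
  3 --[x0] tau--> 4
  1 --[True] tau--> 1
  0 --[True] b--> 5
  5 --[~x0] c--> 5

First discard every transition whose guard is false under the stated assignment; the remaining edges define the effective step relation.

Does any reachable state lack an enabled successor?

Answer: DEADLOCK-FREE

Trace:
Reachable = {0,5}
  0: b→5  [1 exit(s)]
  5: c→5  [1 exit(s)]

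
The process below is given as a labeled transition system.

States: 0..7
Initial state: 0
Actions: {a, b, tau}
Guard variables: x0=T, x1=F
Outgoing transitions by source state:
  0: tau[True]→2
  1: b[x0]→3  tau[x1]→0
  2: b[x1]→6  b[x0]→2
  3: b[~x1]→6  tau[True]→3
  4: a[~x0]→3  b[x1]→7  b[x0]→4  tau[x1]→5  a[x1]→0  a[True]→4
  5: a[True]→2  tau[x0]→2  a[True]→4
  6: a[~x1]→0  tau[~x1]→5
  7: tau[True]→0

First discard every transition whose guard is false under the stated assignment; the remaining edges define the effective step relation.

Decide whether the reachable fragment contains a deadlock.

Answer: DEADLOCK-FREE

Analysis:
R = {0,2}
  0: tau→2  [deg 1]
  2: b→2  [deg 1]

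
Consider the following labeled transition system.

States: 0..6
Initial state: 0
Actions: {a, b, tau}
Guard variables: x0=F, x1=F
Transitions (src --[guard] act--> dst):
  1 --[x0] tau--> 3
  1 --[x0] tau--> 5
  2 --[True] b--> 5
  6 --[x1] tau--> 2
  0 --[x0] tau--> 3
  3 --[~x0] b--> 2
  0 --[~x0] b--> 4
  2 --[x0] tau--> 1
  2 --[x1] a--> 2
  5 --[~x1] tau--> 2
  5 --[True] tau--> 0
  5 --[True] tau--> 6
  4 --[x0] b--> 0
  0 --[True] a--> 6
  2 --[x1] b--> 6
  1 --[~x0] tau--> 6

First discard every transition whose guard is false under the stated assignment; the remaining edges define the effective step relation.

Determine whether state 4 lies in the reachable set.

8 transition(s) survive guard evaluation.
depth 0: {0}
depth 1: {4,6}  cumulative {0,4,6}
Reach set: {0,4,6}
trace reaching 4: b

Answer: REACHABLE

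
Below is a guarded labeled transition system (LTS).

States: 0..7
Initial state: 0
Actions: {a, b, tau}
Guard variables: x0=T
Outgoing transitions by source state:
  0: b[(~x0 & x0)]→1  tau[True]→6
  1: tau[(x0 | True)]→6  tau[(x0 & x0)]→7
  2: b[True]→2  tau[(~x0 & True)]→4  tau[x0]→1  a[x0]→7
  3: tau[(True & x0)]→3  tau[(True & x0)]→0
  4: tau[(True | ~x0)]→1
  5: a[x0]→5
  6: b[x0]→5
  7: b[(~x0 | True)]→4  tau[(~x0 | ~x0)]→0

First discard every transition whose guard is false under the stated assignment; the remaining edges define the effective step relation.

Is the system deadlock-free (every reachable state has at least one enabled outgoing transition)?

Answer: DEADLOCK-FREE

Trace:
Reachable = {0,5,6}
  0: tau→6  [1 out]
  5: a→5  [1 out]
  6: b→5  [1 out]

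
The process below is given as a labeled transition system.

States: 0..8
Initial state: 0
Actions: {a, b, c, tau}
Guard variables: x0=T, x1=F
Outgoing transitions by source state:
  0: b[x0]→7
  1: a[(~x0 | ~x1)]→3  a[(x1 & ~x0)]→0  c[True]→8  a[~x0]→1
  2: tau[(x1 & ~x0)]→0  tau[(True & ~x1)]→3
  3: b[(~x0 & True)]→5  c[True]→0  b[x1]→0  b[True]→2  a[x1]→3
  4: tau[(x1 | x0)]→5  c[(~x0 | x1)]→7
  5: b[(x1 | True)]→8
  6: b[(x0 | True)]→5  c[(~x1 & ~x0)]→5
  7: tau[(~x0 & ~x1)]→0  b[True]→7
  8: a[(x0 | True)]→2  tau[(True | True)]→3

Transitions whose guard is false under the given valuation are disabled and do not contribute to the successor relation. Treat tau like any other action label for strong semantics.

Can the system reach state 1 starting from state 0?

Guard filter leaves 12 enabled edge(s).
L0 = {0}
L1 = {7}  now seen {0,7}
Reachable = {0,7}

Answer: UNREACHABLE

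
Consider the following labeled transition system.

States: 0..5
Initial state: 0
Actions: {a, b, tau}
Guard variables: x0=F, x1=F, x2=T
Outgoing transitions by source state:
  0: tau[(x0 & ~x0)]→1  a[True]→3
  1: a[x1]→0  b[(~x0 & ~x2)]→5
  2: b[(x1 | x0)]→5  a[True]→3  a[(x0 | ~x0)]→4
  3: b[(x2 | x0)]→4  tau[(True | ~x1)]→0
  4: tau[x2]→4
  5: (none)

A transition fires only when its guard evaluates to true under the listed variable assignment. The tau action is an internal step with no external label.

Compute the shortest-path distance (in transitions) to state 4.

Answer: 2

Trace:
Layered search for 4:
  depth 0: {0}
  depth 1: {3}
  depth 2: {4}
4 enters at depth 2; path a·b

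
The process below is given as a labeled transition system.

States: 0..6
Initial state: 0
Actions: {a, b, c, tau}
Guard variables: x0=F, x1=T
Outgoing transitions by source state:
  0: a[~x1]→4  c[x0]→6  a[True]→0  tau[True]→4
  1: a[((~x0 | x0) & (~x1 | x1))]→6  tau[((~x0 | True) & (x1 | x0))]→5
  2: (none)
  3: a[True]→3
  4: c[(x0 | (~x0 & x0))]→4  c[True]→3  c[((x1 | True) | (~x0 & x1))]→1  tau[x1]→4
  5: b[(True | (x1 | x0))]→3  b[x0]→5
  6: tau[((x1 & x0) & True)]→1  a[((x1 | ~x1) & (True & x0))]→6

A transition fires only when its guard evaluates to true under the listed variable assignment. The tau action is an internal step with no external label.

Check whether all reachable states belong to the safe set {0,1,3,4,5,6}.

Inv-set: {0,1,3,4,5,6}
R = {0,1,3,4,5,6}
  0: ✓
  1: ✓
  3: ✓
  4: ✓
  5: ✓
  6: ✓

Answer: INVARIANT HOLDS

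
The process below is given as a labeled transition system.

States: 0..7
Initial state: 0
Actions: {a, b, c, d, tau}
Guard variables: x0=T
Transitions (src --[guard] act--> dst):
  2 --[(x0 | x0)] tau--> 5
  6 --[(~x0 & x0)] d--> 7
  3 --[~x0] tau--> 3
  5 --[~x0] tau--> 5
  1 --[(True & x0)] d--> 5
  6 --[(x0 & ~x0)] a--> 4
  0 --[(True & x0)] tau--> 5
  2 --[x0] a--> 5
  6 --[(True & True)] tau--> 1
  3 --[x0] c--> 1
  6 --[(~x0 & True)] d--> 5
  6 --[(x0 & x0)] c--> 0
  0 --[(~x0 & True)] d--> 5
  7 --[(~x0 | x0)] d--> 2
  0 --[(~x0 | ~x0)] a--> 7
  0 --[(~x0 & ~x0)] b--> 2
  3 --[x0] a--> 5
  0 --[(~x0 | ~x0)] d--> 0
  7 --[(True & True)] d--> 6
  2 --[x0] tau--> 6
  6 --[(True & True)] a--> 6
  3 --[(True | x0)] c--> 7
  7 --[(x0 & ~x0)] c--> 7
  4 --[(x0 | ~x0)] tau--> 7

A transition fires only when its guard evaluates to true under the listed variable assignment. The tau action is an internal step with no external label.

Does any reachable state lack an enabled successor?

Answer: DEADLOCK at state 5

Trace:
Reachable = {0,5}
  0: tau→5  [1 out]
  5: ∅  [STUCK]
Path to 5: tau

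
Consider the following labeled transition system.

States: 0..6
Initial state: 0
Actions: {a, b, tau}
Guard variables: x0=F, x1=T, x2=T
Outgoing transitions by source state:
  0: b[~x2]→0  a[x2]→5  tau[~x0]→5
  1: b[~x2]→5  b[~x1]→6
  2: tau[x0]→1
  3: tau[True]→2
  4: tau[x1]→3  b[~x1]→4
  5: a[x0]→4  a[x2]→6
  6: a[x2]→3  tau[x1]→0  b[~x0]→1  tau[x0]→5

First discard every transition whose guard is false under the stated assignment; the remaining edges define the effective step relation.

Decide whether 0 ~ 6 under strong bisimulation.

Bisimulation quotient by refinement:
  π0 = {{0,1,2,3,4,5,6}}
  π1 = {{0},{1,2},{3,4},{5},{6}}
  π2 = {{0},{1,2},{3},{4},{5},{6}}
stable after 3 split(s): 6 block(s)
0∈{0}, 6∈{6}

Answer: NOT BISIMILAR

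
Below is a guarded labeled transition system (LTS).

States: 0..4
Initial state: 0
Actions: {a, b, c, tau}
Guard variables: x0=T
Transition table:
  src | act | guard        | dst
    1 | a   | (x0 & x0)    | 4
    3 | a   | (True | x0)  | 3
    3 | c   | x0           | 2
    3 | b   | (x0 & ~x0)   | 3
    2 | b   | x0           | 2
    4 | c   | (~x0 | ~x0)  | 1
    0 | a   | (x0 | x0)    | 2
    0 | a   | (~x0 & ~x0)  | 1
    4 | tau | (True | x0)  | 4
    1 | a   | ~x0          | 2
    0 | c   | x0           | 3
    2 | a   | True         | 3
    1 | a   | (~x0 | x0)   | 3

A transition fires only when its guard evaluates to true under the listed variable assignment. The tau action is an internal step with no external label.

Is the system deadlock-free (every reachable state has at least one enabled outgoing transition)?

Answer: DEADLOCK-FREE

Analysis:
R = {0,2,3}
  0: a→2  c→3  [2 exit(s)]
  2: a→3  b→2  [2 exit(s)]
  3: a→3  c→2  [2 exit(s)]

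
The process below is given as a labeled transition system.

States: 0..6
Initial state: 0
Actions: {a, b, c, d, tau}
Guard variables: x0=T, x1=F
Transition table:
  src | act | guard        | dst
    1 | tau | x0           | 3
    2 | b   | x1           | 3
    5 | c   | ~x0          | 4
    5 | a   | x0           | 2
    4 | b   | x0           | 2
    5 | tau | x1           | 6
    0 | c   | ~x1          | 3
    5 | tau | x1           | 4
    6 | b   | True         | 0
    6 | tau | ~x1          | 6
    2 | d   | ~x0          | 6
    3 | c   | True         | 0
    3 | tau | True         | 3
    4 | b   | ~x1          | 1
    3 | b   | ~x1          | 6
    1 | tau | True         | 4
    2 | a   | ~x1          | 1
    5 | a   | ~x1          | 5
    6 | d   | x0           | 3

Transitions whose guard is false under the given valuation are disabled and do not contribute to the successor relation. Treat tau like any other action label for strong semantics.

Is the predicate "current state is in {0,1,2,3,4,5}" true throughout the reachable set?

Answer: INVARIANT VIOLATED at state 6

Trace:
Safe = {0,1,2,3,4,5}
Reach set: {0,3,6}
  0: safe
  3: safe
  6: ✗ unsafe
counterexample path to 6: c·b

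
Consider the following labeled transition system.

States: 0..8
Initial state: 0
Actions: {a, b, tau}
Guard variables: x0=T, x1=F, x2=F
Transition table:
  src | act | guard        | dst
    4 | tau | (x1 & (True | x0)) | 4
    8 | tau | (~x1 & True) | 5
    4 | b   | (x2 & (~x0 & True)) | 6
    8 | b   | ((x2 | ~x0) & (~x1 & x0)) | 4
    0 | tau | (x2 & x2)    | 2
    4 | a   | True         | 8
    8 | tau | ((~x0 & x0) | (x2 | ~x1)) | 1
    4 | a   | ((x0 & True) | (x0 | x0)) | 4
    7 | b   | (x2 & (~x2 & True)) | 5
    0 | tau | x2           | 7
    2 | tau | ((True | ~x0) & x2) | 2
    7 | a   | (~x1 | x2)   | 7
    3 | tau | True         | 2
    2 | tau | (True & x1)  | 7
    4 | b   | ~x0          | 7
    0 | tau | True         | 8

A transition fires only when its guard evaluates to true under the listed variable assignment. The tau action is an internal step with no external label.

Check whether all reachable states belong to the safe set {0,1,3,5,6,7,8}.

Answer: INVARIANT HOLDS

Trace:
Allowed set {0,1,3,5,6,7,8}
Reach set: {0,1,5,8}
  0: ok
  1: ok
  5: ok
  8: ok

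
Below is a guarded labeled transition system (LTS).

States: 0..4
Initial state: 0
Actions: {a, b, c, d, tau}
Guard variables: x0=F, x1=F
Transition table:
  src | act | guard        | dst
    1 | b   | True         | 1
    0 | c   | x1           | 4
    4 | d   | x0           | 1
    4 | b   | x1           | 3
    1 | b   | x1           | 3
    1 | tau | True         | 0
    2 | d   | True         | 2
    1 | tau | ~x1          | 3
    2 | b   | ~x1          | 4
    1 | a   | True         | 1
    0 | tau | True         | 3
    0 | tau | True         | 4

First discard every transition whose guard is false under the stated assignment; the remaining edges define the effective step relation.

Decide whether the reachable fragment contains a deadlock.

Answer: DEADLOCK at state 3

Trace:
Reach set: {0,3,4}
  0: tau→3  tau→4  [2 exit(s)]
  3: ∅  [STUCK]
  4: ∅  [STUCK]
witness 3: tau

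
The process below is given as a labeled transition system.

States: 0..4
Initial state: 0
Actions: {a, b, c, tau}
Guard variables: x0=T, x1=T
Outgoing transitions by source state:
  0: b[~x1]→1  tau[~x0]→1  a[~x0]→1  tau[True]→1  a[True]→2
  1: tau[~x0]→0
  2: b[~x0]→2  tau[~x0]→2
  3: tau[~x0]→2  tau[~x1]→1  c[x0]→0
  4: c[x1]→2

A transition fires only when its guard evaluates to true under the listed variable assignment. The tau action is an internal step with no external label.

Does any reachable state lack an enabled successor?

Answer: DEADLOCK at state 1

Analysis:
Reachable = {0,1,2}
  0: a→2  tau→1  [2 exit(s)]
  1: ∅  [STUCK]
  2: ∅  [STUCK]
witness 1: tau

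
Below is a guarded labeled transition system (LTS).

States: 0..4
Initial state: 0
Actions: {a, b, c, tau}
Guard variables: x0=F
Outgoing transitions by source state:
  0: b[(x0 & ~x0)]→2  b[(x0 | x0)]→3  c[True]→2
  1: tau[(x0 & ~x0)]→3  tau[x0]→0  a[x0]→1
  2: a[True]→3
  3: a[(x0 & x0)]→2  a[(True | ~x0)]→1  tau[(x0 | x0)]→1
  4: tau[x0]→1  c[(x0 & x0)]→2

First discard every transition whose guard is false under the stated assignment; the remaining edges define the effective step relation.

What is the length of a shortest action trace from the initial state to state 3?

BFS to 3:
  L0 = {0}
  L1 = {2}
  L2 = {3}
depth(3)=2, e.g. c·a

Answer: 2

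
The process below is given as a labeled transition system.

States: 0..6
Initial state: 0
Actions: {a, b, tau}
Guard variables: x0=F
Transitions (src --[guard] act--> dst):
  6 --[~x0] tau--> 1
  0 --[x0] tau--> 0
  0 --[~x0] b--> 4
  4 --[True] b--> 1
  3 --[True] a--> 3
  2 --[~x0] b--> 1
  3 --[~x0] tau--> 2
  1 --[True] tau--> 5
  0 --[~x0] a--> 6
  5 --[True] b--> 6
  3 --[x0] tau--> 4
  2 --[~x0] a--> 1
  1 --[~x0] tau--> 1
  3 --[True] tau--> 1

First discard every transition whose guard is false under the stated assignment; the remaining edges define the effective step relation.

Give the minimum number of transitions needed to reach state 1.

BFS to 1:
  L0 = {0}
  L1 = {4,6}
  L2 = {1}
1 enters at depth 2; path a·tau

Answer: 2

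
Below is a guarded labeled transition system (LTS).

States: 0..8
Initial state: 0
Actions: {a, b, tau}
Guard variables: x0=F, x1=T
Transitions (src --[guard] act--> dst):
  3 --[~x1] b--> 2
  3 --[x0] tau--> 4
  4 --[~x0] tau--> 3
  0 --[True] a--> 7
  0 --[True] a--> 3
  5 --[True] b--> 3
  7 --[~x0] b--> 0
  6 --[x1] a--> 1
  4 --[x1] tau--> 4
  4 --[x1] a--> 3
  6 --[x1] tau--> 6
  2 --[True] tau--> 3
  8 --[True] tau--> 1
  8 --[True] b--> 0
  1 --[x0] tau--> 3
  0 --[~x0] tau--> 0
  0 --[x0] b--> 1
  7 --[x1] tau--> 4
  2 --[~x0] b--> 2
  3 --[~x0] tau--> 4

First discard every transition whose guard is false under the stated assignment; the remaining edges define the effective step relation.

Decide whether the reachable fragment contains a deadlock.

Reach set: {0,3,4,7}
  0: a→3  a→7  tau→0  [3 out]
  3: tau→4  [1 out]
  4: a→3  tau→3  tau→4  [3 out]
  7: b→0  tau→4  [2 out]

Answer: DEADLOCK-FREE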